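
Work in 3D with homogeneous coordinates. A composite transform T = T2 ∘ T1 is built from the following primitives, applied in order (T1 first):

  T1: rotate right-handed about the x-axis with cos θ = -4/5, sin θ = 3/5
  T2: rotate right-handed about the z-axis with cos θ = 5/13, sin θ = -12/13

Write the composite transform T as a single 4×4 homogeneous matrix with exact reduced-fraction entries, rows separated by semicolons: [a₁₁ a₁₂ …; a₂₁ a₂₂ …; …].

T1 = [1 0 0 0; 0 -4/5 -3/5 0; 0 3/5 -4/5 0; 0 0 0 1]
T2·T1 = [5/13 -48/65 -36/65 0; -12/13 -4/13 -3/13 0; 0 3/5 -4/5 0; 0 0 0 1]

T = [5/13 -48/65 -36/65 0; -12/13 -4/13 -3/13 0; 0 3/5 -4/5 0; 0 0 0 1]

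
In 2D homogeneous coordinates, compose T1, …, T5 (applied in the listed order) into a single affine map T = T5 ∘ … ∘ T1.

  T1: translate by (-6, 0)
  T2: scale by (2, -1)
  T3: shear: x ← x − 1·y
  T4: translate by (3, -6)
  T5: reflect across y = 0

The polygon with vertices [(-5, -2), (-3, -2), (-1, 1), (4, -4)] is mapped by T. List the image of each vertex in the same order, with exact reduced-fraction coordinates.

T1 translate by (-6, 0): (-5, -2) → (-11, -2); (-3, -2) → (-9, -2); (-1, 1) → (-7, 1); (4, -4) → (-2, -4)
T2 scale by (2, -1): (-11, -2) → (-22, 2); (-9, -2) → (-18, 2); (-7, 1) → (-14, -1); (-2, -4) → (-4, 4)
T3 shear: x ← x − 1·y: (-22, 2) → (-24, 2); (-18, 2) → (-20, 2); (-14, -1) → (-13, -1); (-4, 4) → (-8, 4)
T4 translate by (3, -6): (-24, 2) → (-21, -4); (-20, 2) → (-17, -4); (-13, -1) → (-10, -7); (-8, 4) → (-5, -2)
T5 reflect across y = 0: (-21, -4) → (-21, 4); (-17, -4) → (-17, 4); (-10, -7) → (-10, 7); (-5, -2) → (-5, 2)

image vertices: (-21, 4), (-17, 4), (-10, 7), (-5, 2)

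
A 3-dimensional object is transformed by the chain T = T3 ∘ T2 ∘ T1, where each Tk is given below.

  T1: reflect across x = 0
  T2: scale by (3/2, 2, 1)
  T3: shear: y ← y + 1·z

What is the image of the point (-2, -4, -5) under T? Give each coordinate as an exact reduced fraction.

T(p) = (3, -13, -5)

T1 reflect across x = 0: (-2, -4, -5) → (2, -4, -5)
T2 scale by (3/2, 2, 1): (2, -4, -5) → (3, -8, -5)
T3 shear: y ← y + 1·z: (3, -8, -5) → (3, -13, -5)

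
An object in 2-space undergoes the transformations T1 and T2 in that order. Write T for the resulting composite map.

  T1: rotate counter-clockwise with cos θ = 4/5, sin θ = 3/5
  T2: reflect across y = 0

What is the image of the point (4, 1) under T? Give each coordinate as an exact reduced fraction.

T(p) = (13/5, -16/5)

T1 rotate counter-clockwise with cos θ = 4/5, sin θ = 3/5: (4, 1) → (13/5, 16/5)
T2 reflect across y = 0: (13/5, 16/5) → (13/5, -16/5)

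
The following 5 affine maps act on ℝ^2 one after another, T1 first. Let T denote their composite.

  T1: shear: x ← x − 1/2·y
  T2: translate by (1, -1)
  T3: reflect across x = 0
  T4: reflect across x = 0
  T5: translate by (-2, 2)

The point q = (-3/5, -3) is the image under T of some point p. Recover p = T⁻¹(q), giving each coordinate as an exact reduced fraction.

p = (-8/5, -4)

T1 = [1 -1/2 0; 0 1 0; 0 0 1]
T2·T1 = [1 -1/2 1; 0 1 -1; 0 0 1]
T3·…·T1 = [-1 1/2 -1; 0 1 -1; 0 0 1]
T4·…·T1 = [1 -1/2 1; 0 1 -1; 0 0 1]
T5·…·T1 = [1 -1/2 -1; 0 1 1; 0 0 1]
det M = 1; M⁻¹ = [1 1/2 1/2; 0 1 -1; 0 0 1]
M⁻¹ · (-3/5, -3)ᵀ = (-8/5, -4)ᵀ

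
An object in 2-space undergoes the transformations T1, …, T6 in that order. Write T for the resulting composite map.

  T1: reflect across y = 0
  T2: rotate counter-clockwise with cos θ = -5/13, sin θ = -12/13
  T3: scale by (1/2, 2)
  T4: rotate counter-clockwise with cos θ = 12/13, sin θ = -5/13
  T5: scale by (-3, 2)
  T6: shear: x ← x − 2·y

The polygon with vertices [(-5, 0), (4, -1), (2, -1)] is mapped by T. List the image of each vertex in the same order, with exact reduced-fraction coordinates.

image vertices: (-7760/169, 2755/169), (6742/169, -2504/169), (3638/169, -1402/169)

T1 reflect across y = 0: (-5, 0) → (-5, 0); (4, -1) → (4, 1); (2, -1) → (2, 1)
T2 rotate counter-clockwise with cos θ = -5/13, sin θ = -12/13: (-5, 0) → (25/13, 60/13); (4, 1) → (-8/13, -53/13); (2, 1) → (2/13, -29/13)
T3 scale by (1/2, 2): (25/13, 60/13) → (25/26, 120/13); (-8/13, -53/13) → (-4/13, -106/13); (2/13, -29/13) → (1/13, -58/13)
T4 rotate counter-clockwise with cos θ = 12/13, sin θ = -5/13: (25/26, 120/13) → (750/169, 2755/338); (-4/13, -106/13) → (-578/169, -1252/169); (1/13, -58/13) → (-278/169, -701/169)
T5 scale by (-3, 2): (750/169, 2755/338) → (-2250/169, 2755/169); (-578/169, -1252/169) → (1734/169, -2504/169); (-278/169, -701/169) → (834/169, -1402/169)
T6 shear: x ← x − 2·y: (-2250/169, 2755/169) → (-7760/169, 2755/169); (1734/169, -2504/169) → (6742/169, -2504/169); (834/169, -1402/169) → (3638/169, -1402/169)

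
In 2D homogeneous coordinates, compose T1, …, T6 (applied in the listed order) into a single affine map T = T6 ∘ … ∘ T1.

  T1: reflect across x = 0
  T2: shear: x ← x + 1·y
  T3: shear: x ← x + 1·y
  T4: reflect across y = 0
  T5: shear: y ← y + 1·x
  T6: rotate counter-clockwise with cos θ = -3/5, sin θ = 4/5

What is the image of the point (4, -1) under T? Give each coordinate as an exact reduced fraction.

T1 reflect across x = 0: (4, -1) → (-4, -1)
T2 shear: x ← x + 1·y: (-4, -1) → (-5, -1)
T3 shear: x ← x + 1·y: (-5, -1) → (-6, -1)
T4 reflect across y = 0: (-6, -1) → (-6, 1)
T5 shear: y ← y + 1·x: (-6, 1) → (-6, -5)
T6 rotate counter-clockwise with cos θ = -3/5, sin θ = 4/5: (-6, -5) → (38/5, -9/5)

T(p) = (38/5, -9/5)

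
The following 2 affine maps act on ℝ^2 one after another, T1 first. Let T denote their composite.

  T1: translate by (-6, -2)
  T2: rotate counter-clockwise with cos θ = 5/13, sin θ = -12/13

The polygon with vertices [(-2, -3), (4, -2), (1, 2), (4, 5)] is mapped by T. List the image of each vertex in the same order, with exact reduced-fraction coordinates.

T1 translate by (-6, -2): (-2, -3) → (-8, -5); (4, -2) → (-2, -4); (1, 2) → (-5, 0); (4, 5) → (-2, 3)
T2 rotate counter-clockwise with cos θ = 5/13, sin θ = -12/13: (-8, -5) → (-100/13, 71/13); (-2, -4) → (-58/13, 4/13); (-5, 0) → (-25/13, 60/13); (-2, 3) → (2, 3)

image vertices: (-100/13, 71/13), (-58/13, 4/13), (-25/13, 60/13), (2, 3)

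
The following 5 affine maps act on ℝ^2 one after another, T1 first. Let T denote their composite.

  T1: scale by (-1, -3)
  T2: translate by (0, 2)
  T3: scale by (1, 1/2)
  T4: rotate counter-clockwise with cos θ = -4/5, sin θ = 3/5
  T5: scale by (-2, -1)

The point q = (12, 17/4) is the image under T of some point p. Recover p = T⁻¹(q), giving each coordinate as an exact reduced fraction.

p = (-9/4, -4)

T1 = [-1 0 0; 0 -3 0; 0 0 1]
T2·T1 = [-1 0 0; 0 -3 2; 0 0 1]
T3·…·T1 = [-1 0 0; 0 -3/2 1; 0 0 1]
T4·…·T1 = [4/5 9/10 -3/5; -3/5 6/5 -4/5; 0 0 1]
T5·…·T1 = [-8/5 -9/5 6/5; 3/5 -6/5 4/5; 0 0 1]
det M = 3; M⁻¹ = [-2/5 3/5 0; -1/5 -8/15 2/3; 0 0 1]
M⁻¹ · (12, 17/4)ᵀ = (-9/4, -4)ᵀ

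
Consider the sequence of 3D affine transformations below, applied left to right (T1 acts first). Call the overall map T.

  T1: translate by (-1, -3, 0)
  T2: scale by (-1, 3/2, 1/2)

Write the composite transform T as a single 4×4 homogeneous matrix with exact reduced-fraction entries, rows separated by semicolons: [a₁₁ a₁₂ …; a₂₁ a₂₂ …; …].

T1 = [1 0 0 -1; 0 1 0 -3; 0 0 1 0; 0 0 0 1]
T2·T1 = [-1 0 0 1; 0 3/2 0 -9/2; 0 0 1/2 0; 0 0 0 1]

T = [-1 0 0 1; 0 3/2 0 -9/2; 0 0 1/2 0; 0 0 0 1]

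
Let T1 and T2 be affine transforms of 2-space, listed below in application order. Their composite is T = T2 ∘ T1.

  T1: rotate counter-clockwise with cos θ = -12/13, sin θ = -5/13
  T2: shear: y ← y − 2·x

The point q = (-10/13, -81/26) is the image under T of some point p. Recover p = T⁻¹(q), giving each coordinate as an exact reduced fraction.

p = (5/2, 4)

T1 = [-12/13 5/13 0; -5/13 -12/13 0; 0 0 1]
T2·T1 = [-12/13 5/13 0; 19/13 -22/13 0; 0 0 1]
det M = 1; M⁻¹ = [-22/13 -5/13 0; -19/13 -12/13 0; 0 0 1]
M⁻¹ · (-10/13, -81/26)ᵀ = (5/2, 4)ᵀ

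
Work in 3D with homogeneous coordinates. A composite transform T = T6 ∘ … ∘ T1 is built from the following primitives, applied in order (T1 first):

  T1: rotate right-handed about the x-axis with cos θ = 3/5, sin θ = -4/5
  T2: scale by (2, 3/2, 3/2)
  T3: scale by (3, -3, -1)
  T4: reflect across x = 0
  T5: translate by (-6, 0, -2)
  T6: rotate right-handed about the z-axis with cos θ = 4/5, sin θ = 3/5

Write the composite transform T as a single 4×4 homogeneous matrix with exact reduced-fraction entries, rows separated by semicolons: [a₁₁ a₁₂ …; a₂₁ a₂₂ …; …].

T = [-24/5 81/50 54/25 -24/5; -18/5 -54/25 -72/25 -18/5; 0 6/5 -9/10 -2; 0 0 0 1]

T1 = [1 0 0 0; 0 3/5 4/5 0; 0 -4/5 3/5 0; 0 0 0 1]
T2·T1 = [2 0 0 0; 0 9/10 6/5 0; 0 -6/5 9/10 0; 0 0 0 1]
T3·…·T1 = [6 0 0 0; 0 -27/10 -18/5 0; 0 6/5 -9/10 0; 0 0 0 1]
T4·…·T1 = [-6 0 0 0; 0 -27/10 -18/5 0; 0 6/5 -9/10 0; 0 0 0 1]
T5·…·T1 = [-6 0 0 -6; 0 -27/10 -18/5 0; 0 6/5 -9/10 -2; 0 0 0 1]
T6·…·T1 = [-24/5 81/50 54/25 -24/5; -18/5 -54/25 -72/25 -18/5; 0 6/5 -9/10 -2; 0 0 0 1]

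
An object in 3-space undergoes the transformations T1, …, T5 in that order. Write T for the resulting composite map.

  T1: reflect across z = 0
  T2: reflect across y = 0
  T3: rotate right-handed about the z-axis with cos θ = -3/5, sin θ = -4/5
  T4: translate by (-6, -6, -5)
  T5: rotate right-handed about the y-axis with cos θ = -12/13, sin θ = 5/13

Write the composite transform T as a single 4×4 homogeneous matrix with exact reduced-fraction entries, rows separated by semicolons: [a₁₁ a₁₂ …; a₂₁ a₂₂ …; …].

T1 = [1 0 0 0; 0 1 0 0; 0 0 -1 0; 0 0 0 1]
T2·T1 = [1 0 0 0; 0 -1 0 0; 0 0 -1 0; 0 0 0 1]
T3·…·T1 = [-3/5 -4/5 0 0; -4/5 3/5 0 0; 0 0 -1 0; 0 0 0 1]
T4·…·T1 = [-3/5 -4/5 0 -6; -4/5 3/5 0 -6; 0 0 -1 -5; 0 0 0 1]
T5·…·T1 = [36/65 48/65 -5/13 47/13; -4/5 3/5 0 -6; 3/13 4/13 12/13 90/13; 0 0 0 1]

T = [36/65 48/65 -5/13 47/13; -4/5 3/5 0 -6; 3/13 4/13 12/13 90/13; 0 0 0 1]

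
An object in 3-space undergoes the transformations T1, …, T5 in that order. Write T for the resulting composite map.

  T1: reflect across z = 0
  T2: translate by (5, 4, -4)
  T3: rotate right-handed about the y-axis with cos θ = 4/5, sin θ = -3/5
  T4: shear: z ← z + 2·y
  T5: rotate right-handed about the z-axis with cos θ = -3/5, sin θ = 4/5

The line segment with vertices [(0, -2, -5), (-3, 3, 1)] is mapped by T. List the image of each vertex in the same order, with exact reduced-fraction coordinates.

image vertices: (-91/25, 38/25, 39/5), (-209/25, -13/25, 56/5)

T1 reflect across z = 0: (0, -2, -5) → (0, -2, 5); (-3, 3, 1) → (-3, 3, -1)
T2 translate by (5, 4, -4): (0, -2, 5) → (5, 2, 1); (-3, 3, -1) → (2, 7, -5)
T3 rotate right-handed about the y-axis with cos θ = 4/5, sin θ = -3/5: (5, 2, 1) → (17/5, 2, 19/5); (2, 7, -5) → (23/5, 7, -14/5)
T4 shear: z ← z + 2·y: (17/5, 2, 19/5) → (17/5, 2, 39/5); (23/5, 7, -14/5) → (23/5, 7, 56/5)
T5 rotate right-handed about the z-axis with cos θ = -3/5, sin θ = 4/5: (17/5, 2, 39/5) → (-91/25, 38/25, 39/5); (23/5, 7, 56/5) → (-209/25, -13/25, 56/5)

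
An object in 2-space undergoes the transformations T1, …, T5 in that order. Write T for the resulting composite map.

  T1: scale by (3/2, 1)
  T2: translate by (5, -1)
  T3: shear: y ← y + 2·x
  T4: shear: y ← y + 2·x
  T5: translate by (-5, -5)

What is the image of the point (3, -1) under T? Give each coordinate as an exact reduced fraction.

T1 scale by (3/2, 1): (3, -1) → (9/2, -1)
T2 translate by (5, -1): (9/2, -1) → (19/2, -2)
T3 shear: y ← y + 2·x: (19/2, -2) → (19/2, 17)
T4 shear: y ← y + 2·x: (19/2, 17) → (19/2, 36)
T5 translate by (-5, -5): (19/2, 36) → (9/2, 31)

T(p) = (9/2, 31)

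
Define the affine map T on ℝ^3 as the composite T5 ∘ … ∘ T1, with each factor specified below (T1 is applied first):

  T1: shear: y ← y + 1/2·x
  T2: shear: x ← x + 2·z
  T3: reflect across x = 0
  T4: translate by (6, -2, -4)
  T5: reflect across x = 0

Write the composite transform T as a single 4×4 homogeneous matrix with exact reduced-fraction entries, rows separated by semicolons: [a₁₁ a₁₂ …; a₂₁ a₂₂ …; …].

T1 = [1 0 0 0; 1/2 1 0 0; 0 0 1 0; 0 0 0 1]
T2·T1 = [1 0 2 0; 1/2 1 0 0; 0 0 1 0; 0 0 0 1]
T3·…·T1 = [-1 0 -2 0; 1/2 1 0 0; 0 0 1 0; 0 0 0 1]
T4·…·T1 = [-1 0 -2 6; 1/2 1 0 -2; 0 0 1 -4; 0 0 0 1]
T5·…·T1 = [1 0 2 -6; 1/2 1 0 -2; 0 0 1 -4; 0 0 0 1]

T = [1 0 2 -6; 1/2 1 0 -2; 0 0 1 -4; 0 0 0 1]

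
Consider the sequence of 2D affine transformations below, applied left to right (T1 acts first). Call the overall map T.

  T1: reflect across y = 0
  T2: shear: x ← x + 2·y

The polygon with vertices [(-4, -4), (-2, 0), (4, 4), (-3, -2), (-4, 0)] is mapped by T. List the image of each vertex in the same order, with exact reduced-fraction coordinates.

image vertices: (4, 4), (-2, 0), (-4, -4), (1, 2), (-4, 0)

T1 reflect across y = 0: (-4, -4) → (-4, 4); (-2, 0) → (-2, 0); (4, 4) → (4, -4); (-3, -2) → (-3, 2); (-4, 0) → (-4, 0)
T2 shear: x ← x + 2·y: (-4, 4) → (4, 4); (-2, 0) → (-2, 0); (4, -4) → (-4, -4); (-3, 2) → (1, 2); (-4, 0) → (-4, 0)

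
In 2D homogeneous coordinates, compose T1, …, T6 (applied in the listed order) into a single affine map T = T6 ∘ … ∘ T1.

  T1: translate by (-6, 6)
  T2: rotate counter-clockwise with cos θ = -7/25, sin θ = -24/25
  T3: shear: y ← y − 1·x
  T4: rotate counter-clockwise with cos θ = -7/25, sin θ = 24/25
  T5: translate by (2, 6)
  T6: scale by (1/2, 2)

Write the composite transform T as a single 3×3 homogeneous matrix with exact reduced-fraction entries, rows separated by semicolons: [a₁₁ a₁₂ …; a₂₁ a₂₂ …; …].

T1 = [1 0 -6; 0 1 6; 0 0 1]
T2·T1 = [-7/25 24/25 186/25; -24/25 -7/25 102/25; 0 0 1]
T3·…·T1 = [-7/25 24/25 186/25; -17/25 -31/25 -84/25; 0 0 1]
T4·…·T1 = [457/625 576/625 714/625; -49/625 793/625 5052/625; 0 0 1]
T5·…·T1 = [457/625 576/625 1964/625; -49/625 793/625 8802/625; 0 0 1]
T6·…·T1 = [457/1250 288/625 982/625; -98/625 1586/625 17604/625; 0 0 1]

T = [457/1250 288/625 982/625; -98/625 1586/625 17604/625; 0 0 1]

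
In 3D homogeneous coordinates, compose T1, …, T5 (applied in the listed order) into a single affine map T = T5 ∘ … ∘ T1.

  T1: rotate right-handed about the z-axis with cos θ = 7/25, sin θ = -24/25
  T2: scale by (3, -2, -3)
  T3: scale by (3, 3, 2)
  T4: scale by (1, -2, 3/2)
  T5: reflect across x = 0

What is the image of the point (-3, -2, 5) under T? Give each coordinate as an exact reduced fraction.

T(p) = (621/25, 696/25, -45)

T1 rotate right-handed about the z-axis with cos θ = 7/25, sin θ = -24/25: (-3, -2, 5) → (-69/25, 58/25, 5)
T2 scale by (3, -2, -3): (-69/25, 58/25, 5) → (-207/25, -116/25, -15)
T3 scale by (3, 3, 2): (-207/25, -116/25, -15) → (-621/25, -348/25, -30)
T4 scale by (1, -2, 3/2): (-621/25, -348/25, -30) → (-621/25, 696/25, -45)
T5 reflect across x = 0: (-621/25, 696/25, -45) → (621/25, 696/25, -45)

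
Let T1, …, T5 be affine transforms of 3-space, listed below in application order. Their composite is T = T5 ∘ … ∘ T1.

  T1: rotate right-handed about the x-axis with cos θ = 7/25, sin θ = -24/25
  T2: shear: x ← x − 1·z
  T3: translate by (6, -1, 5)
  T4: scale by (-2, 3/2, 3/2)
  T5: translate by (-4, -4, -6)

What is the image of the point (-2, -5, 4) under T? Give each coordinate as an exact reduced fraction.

T(p) = (-4/25, -46/25, 519/50)

T1 rotate right-handed about the x-axis with cos θ = 7/25, sin θ = -24/25: (-2, -5, 4) → (-2, 61/25, 148/25)
T2 shear: x ← x − 1·z: (-2, 61/25, 148/25) → (-198/25, 61/25, 148/25)
T3 translate by (6, -1, 5): (-198/25, 61/25, 148/25) → (-48/25, 36/25, 273/25)
T4 scale by (-2, 3/2, 3/2): (-48/25, 36/25, 273/25) → (96/25, 54/25, 819/50)
T5 translate by (-4, -4, -6): (96/25, 54/25, 819/50) → (-4/25, -46/25, 519/50)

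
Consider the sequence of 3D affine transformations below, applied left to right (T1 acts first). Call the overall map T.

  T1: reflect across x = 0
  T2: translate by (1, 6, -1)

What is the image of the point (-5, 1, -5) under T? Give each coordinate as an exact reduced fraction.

T(p) = (6, 7, -6)

T1 reflect across x = 0: (-5, 1, -5) → (5, 1, -5)
T2 translate by (1, 6, -1): (5, 1, -5) → (6, 7, -6)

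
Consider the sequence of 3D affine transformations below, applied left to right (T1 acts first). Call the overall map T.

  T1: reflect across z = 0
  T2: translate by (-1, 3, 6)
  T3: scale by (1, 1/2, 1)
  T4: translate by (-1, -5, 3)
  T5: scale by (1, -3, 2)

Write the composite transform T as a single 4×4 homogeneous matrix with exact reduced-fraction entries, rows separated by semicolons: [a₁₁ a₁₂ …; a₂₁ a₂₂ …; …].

T = [1 0 0 -2; 0 -3/2 0 21/2; 0 0 -2 18; 0 0 0 1]

T1 = [1 0 0 0; 0 1 0 0; 0 0 -1 0; 0 0 0 1]
T2·T1 = [1 0 0 -1; 0 1 0 3; 0 0 -1 6; 0 0 0 1]
T3·…·T1 = [1 0 0 -1; 0 1/2 0 3/2; 0 0 -1 6; 0 0 0 1]
T4·…·T1 = [1 0 0 -2; 0 1/2 0 -7/2; 0 0 -1 9; 0 0 0 1]
T5·…·T1 = [1 0 0 -2; 0 -3/2 0 21/2; 0 0 -2 18; 0 0 0 1]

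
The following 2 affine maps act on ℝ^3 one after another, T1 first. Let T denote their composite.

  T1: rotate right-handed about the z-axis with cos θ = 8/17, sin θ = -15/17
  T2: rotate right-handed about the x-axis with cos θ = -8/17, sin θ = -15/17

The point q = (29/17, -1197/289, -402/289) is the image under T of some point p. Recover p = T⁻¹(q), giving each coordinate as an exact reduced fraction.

p = (-2, 3, -3)

T1 = [8/17 15/17 0 0; -15/17 8/17 0 0; 0 0 1 0; 0 0 0 1]
T2·T1 = [8/17 15/17 0 0; 120/289 -64/289 15/17 0; 225/289 -120/289 -8/17 0; 0 0 0 1]
det M = 1; M⁻¹ = [8/17 120/289 225/289 0; 15/17 -64/289 -120/289 0; 0 15/17 -8/17 0; 0 0 0 1]
M⁻¹ · (29/17, -1197/289, -402/289)ᵀ = (-2, 3, -3)ᵀ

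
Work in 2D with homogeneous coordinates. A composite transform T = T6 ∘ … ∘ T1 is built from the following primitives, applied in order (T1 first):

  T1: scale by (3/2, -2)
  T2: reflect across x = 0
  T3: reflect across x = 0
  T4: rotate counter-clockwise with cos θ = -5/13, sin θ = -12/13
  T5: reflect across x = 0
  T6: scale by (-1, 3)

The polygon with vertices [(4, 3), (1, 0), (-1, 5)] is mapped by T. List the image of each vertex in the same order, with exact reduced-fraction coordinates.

T1 scale by (3/2, -2): (4, 3) → (6, -6); (1, 0) → (3/2, 0); (-1, 5) → (-3/2, -10)
T2 reflect across x = 0: (6, -6) → (-6, -6); (3/2, 0) → (-3/2, 0); (-3/2, -10) → (3/2, -10)
T3 reflect across x = 0: (-6, -6) → (6, -6); (-3/2, 0) → (3/2, 0); (3/2, -10) → (-3/2, -10)
T4 rotate counter-clockwise with cos θ = -5/13, sin θ = -12/13: (6, -6) → (-102/13, -42/13); (3/2, 0) → (-15/26, -18/13); (-3/2, -10) → (-225/26, 68/13)
T5 reflect across x = 0: (-102/13, -42/13) → (102/13, -42/13); (-15/26, -18/13) → (15/26, -18/13); (-225/26, 68/13) → (225/26, 68/13)
T6 scale by (-1, 3): (102/13, -42/13) → (-102/13, -126/13); (15/26, -18/13) → (-15/26, -54/13); (225/26, 68/13) → (-225/26, 204/13)

image vertices: (-102/13, -126/13), (-15/26, -54/13), (-225/26, 204/13)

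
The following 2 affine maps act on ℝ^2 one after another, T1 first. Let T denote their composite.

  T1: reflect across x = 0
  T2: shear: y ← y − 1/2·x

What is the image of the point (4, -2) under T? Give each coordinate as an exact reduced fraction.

T1 reflect across x = 0: (4, -2) → (-4, -2)
T2 shear: y ← y − 1/2·x: (-4, -2) → (-4, 0)

T(p) = (-4, 0)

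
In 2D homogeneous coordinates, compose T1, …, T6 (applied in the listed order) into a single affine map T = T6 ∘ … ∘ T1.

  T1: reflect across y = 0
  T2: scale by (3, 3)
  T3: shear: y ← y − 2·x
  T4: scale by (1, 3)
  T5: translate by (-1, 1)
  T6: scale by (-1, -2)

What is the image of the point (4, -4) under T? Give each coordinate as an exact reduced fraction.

T1 reflect across y = 0: (4, -4) → (4, 4)
T2 scale by (3, 3): (4, 4) → (12, 12)
T3 shear: y ← y − 2·x: (12, 12) → (12, -12)
T4 scale by (1, 3): (12, -12) → (12, -36)
T5 translate by (-1, 1): (12, -36) → (11, -35)
T6 scale by (-1, -2): (11, -35) → (-11, 70)

T(p) = (-11, 70)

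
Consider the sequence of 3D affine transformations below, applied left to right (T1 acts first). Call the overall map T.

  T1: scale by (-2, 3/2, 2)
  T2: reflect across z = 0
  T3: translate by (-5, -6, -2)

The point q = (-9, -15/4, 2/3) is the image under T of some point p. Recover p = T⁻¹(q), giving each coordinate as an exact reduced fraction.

p = (2, 3/2, -4/3)

T1 = [-2 0 0 0; 0 3/2 0 0; 0 0 2 0; 0 0 0 1]
T2·T1 = [-2 0 0 0; 0 3/2 0 0; 0 0 -2 0; 0 0 0 1]
T3·…·T1 = [-2 0 0 -5; 0 3/2 0 -6; 0 0 -2 -2; 0 0 0 1]
det M = 6; M⁻¹ = [-1/2 0 0 -5/2; 0 2/3 0 4; 0 0 -1/2 -1; 0 0 0 1]
M⁻¹ · (-9, -15/4, 2/3)ᵀ = (2, 3/2, -4/3)ᵀ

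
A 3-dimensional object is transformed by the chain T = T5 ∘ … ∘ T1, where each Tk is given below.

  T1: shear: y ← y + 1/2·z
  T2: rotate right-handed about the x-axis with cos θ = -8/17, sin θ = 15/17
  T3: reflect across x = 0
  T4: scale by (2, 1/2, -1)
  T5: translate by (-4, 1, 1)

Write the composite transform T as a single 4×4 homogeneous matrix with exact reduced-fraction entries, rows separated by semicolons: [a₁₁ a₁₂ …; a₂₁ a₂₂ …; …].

T1 = [1 0 0 0; 0 1 1/2 0; 0 0 1 0; 0 0 0 1]
T2·T1 = [1 0 0 0; 0 -8/17 -19/17 0; 0 15/17 -1/34 0; 0 0 0 1]
T3·…·T1 = [-1 0 0 0; 0 -8/17 -19/17 0; 0 15/17 -1/34 0; 0 0 0 1]
T4·…·T1 = [-2 0 0 0; 0 -4/17 -19/34 0; 0 -15/17 1/34 0; 0 0 0 1]
T5·…·T1 = [-2 0 0 -4; 0 -4/17 -19/34 1; 0 -15/17 1/34 1; 0 0 0 1]

T = [-2 0 0 -4; 0 -4/17 -19/34 1; 0 -15/17 1/34 1; 0 0 0 1]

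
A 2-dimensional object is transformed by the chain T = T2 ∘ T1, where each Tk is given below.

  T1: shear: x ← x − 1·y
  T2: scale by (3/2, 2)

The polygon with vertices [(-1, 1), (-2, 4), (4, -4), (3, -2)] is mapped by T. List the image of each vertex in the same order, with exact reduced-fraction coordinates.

image vertices: (-3, 2), (-9, 8), (12, -8), (15/2, -4)

T1 shear: x ← x − 1·y: (-1, 1) → (-2, 1); (-2, 4) → (-6, 4); (4, -4) → (8, -4); (3, -2) → (5, -2)
T2 scale by (3/2, 2): (-2, 1) → (-3, 2); (-6, 4) → (-9, 8); (8, -4) → (12, -8); (5, -2) → (15/2, -4)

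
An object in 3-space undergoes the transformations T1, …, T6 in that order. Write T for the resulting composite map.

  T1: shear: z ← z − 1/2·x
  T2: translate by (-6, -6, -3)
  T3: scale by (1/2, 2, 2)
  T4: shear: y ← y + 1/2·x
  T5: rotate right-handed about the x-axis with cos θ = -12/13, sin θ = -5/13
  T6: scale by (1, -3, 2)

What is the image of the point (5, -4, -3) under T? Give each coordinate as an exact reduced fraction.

T1 shear: z ← z − 1/2·x: (5, -4, -3) → (5, -4, -11/2)
T2 translate by (-6, -6, -3): (5, -4, -11/2) → (-1, -10, -17/2)
T3 scale by (1/2, 2, 2): (-1, -10, -17/2) → (-1/2, -20, -17)
T4 shear: y ← y + 1/2·x: (-1/2, -20, -17) → (-1/2, -81/4, -17)
T5 rotate right-handed about the x-axis with cos θ = -12/13, sin θ = -5/13: (-1/2, -81/4, -17) → (-1/2, 158/13, 1221/52)
T6 scale by (1, -3, 2): (-1/2, 158/13, 1221/52) → (-1/2, -474/13, 1221/26)

T(p) = (-1/2, -474/13, 1221/26)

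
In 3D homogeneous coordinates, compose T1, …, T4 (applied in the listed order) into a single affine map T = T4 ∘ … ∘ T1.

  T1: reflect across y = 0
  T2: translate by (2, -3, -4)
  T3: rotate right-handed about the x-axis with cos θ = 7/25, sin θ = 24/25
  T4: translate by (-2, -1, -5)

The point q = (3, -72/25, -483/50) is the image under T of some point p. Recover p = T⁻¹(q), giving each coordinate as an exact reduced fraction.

T1 = [1 0 0 0; 0 -1 0 0; 0 0 1 0; 0 0 0 1]
T2·T1 = [1 0 0 2; 0 -1 0 -3; 0 0 1 -4; 0 0 0 1]
T3·…·T1 = [1 0 0 2; 0 -7/25 -24/25 3; 0 -24/25 7/25 -4; 0 0 0 1]
T4·…·T1 = [1 0 0 0; 0 -7/25 -24/25 2; 0 -24/25 7/25 -9; 0 0 0 1]
det M = -1; M⁻¹ = [1 0 0 0; 0 -7/25 -24/25 -202/25; 0 -24/25 7/25 111/25; 0 0 0 1]
M⁻¹ · (3, -72/25, -483/50)ᵀ = (3, 2, 9/2)ᵀ

p = (3, 2, 9/2)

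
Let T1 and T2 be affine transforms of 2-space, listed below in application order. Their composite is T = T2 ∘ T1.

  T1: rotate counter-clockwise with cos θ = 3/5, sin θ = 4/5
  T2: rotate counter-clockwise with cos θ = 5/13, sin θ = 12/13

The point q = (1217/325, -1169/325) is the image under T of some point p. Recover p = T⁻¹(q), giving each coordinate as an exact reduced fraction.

p = (-5, -7/5)

T1 = [3/5 -4/5 0; 4/5 3/5 0; 0 0 1]
T2·T1 = [-33/65 -56/65 0; 56/65 -33/65 0; 0 0 1]
det M = 1; M⁻¹ = [-33/65 56/65 0; -56/65 -33/65 0; 0 0 1]
M⁻¹ · (1217/325, -1169/325)ᵀ = (-5, -7/5)ᵀ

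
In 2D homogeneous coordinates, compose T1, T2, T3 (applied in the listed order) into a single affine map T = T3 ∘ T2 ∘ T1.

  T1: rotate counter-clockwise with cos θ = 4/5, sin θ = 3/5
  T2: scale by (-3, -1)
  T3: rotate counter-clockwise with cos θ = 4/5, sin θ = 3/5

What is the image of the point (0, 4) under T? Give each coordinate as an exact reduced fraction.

T(p) = (192/25, 44/25)

T1 rotate counter-clockwise with cos θ = 4/5, sin θ = 3/5: (0, 4) → (-12/5, 16/5)
T2 scale by (-3, -1): (-12/5, 16/5) → (36/5, -16/5)
T3 rotate counter-clockwise with cos θ = 4/5, sin θ = 3/5: (36/5, -16/5) → (192/25, 44/25)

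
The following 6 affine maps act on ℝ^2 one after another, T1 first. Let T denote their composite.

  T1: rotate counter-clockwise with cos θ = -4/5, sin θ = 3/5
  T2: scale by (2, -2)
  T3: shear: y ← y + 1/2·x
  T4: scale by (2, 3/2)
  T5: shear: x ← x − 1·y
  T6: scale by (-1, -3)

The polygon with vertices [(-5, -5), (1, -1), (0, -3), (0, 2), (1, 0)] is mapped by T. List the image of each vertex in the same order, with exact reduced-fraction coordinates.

T1 rotate counter-clockwise with cos θ = -4/5, sin θ = 3/5: (-5, -5) → (7, 1); (1, -1) → (-1/5, 7/5); (0, -3) → (9/5, 12/5); (0, 2) → (-6/5, -8/5); (1, 0) → (-4/5, 3/5)
T2 scale by (2, -2): (7, 1) → (14, -2); (-1/5, 7/5) → (-2/5, -14/5); (9/5, 12/5) → (18/5, -24/5); (-6/5, -8/5) → (-12/5, 16/5); (-4/5, 3/5) → (-8/5, -6/5)
T3 shear: y ← y + 1/2·x: (14, -2) → (14, 5); (-2/5, -14/5) → (-2/5, -3); (18/5, -24/5) → (18/5, -3); (-12/5, 16/5) → (-12/5, 2); (-8/5, -6/5) → (-8/5, -2)
T4 scale by (2, 3/2): (14, 5) → (28, 15/2); (-2/5, -3) → (-4/5, -9/2); (18/5, -3) → (36/5, -9/2); (-12/5, 2) → (-24/5, 3); (-8/5, -2) → (-16/5, -3)
T5 shear: x ← x − 1·y: (28, 15/2) → (41/2, 15/2); (-4/5, -9/2) → (37/10, -9/2); (36/5, -9/2) → (117/10, -9/2); (-24/5, 3) → (-39/5, 3); (-16/5, -3) → (-1/5, -3)
T6 scale by (-1, -3): (41/2, 15/2) → (-41/2, -45/2); (37/10, -9/2) → (-37/10, 27/2); (117/10, -9/2) → (-117/10, 27/2); (-39/5, 3) → (39/5, -9); (-1/5, -3) → (1/5, 9)

image vertices: (-41/2, -45/2), (-37/10, 27/2), (-117/10, 27/2), (39/5, -9), (1/5, 9)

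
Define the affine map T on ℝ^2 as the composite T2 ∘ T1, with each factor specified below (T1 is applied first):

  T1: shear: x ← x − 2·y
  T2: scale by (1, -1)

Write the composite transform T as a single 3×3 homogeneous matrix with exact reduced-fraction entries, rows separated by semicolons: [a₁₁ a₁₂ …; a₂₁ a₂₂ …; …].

T1 = [1 -2 0; 0 1 0; 0 0 1]
T2·T1 = [1 -2 0; 0 -1 0; 0 0 1]

T = [1 -2 0; 0 -1 0; 0 0 1]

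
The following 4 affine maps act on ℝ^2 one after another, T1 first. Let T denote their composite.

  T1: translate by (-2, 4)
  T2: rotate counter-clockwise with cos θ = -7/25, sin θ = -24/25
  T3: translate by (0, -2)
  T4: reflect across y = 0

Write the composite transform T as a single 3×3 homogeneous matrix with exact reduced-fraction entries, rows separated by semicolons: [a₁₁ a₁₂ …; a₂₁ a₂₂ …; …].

T = [-7/25 24/25 22/5; 24/25 7/25 6/5; 0 0 1]

T1 = [1 0 -2; 0 1 4; 0 0 1]
T2·T1 = [-7/25 24/25 22/5; -24/25 -7/25 4/5; 0 0 1]
T3·…·T1 = [-7/25 24/25 22/5; -24/25 -7/25 -6/5; 0 0 1]
T4·…·T1 = [-7/25 24/25 22/5; 24/25 7/25 6/5; 0 0 1]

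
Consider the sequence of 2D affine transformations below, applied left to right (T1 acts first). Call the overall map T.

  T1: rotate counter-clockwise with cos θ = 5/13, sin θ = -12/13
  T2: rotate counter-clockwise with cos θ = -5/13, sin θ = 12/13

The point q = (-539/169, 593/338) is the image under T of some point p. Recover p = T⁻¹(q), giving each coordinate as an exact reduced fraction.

T1 = [5/13 12/13 0; -12/13 5/13 0; 0 0 1]
T2·T1 = [119/169 -120/169 0; 120/169 119/169 0; 0 0 1]
det M = 1; M⁻¹ = [119/169 120/169 0; -120/169 119/169 0; 0 0 1]
M⁻¹ · (-539/169, 593/338)ᵀ = (-1, 7/2)ᵀ

p = (-1, 7/2)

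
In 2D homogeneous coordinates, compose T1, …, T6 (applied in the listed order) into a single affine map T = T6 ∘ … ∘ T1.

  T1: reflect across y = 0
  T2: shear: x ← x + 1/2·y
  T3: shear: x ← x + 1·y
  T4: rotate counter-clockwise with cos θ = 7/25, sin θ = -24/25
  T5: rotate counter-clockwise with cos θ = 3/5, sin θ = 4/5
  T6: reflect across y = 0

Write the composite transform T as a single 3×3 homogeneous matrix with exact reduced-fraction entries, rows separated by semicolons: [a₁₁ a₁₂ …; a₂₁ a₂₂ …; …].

T1 = [1 0 0; 0 -1 0; 0 0 1]
T2·T1 = [1 -1/2 0; 0 -1 0; 0 0 1]
T3·…·T1 = [1 -3/2 0; 0 -1 0; 0 0 1]
T4·…·T1 = [7/25 -69/50 0; -24/25 29/25 0; 0 0 1]
T5·…·T1 = [117/125 -439/250 0; -44/125 -51/125 0; 0 0 1]
T6·…·T1 = [117/125 -439/250 0; 44/125 51/125 0; 0 0 1]

T = [117/125 -439/250 0; 44/125 51/125 0; 0 0 1]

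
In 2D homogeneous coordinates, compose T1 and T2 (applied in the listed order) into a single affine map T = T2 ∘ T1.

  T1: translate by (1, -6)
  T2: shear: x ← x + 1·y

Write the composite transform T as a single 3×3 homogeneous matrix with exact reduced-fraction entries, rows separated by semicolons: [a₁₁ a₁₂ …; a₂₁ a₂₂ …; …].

T1 = [1 0 1; 0 1 -6; 0 0 1]
T2·T1 = [1 1 -5; 0 1 -6; 0 0 1]

T = [1 1 -5; 0 1 -6; 0 0 1]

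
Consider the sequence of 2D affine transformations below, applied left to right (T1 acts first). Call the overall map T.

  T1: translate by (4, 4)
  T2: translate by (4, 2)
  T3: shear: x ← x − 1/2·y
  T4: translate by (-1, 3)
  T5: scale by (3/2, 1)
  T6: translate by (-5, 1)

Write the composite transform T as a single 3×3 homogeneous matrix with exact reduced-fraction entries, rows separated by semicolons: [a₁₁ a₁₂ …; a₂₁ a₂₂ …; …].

T1 = [1 0 4; 0 1 4; 0 0 1]
T2·T1 = [1 0 8; 0 1 6; 0 0 1]
T3·…·T1 = [1 -1/2 5; 0 1 6; 0 0 1]
T4·…·T1 = [1 -1/2 4; 0 1 9; 0 0 1]
T5·…·T1 = [3/2 -3/4 6; 0 1 9; 0 0 1]
T6·…·T1 = [3/2 -3/4 1; 0 1 10; 0 0 1]

T = [3/2 -3/4 1; 0 1 10; 0 0 1]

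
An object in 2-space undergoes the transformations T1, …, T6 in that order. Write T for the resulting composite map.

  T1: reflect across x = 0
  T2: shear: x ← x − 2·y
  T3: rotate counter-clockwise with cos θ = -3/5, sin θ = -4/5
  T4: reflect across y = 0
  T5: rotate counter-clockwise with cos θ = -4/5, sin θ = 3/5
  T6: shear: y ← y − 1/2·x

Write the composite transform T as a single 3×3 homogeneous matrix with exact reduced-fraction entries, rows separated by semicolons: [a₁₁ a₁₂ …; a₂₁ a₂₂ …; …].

T1 = [-1 0 0; 0 1 0; 0 0 1]
T2·T1 = [-1 -2 0; 0 1 0; 0 0 1]
T3·…·T1 = [3/5 2 0; 4/5 1 0; 0 0 1]
T4·…·T1 = [3/5 2 0; -4/5 -1 0; 0 0 1]
T5·…·T1 = [0 -1 0; 1 2 0; 0 0 1]
T6·…·T1 = [0 -1 0; 1 5/2 0; 0 0 1]

T = [0 -1 0; 1 5/2 0; 0 0 1]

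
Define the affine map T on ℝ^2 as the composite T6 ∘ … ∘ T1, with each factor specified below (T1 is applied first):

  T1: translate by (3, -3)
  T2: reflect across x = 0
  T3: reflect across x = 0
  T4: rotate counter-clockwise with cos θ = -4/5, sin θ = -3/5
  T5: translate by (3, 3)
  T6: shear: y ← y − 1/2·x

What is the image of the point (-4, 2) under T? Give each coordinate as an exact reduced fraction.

T(p) = (16/5, 14/5)

T1 translate by (3, -3): (-4, 2) → (-1, -1)
T2 reflect across x = 0: (-1, -1) → (1, -1)
T3 reflect across x = 0: (1, -1) → (-1, -1)
T4 rotate counter-clockwise with cos θ = -4/5, sin θ = -3/5: (-1, -1) → (1/5, 7/5)
T5 translate by (3, 3): (1/5, 7/5) → (16/5, 22/5)
T6 shear: y ← y − 1/2·x: (16/5, 22/5) → (16/5, 14/5)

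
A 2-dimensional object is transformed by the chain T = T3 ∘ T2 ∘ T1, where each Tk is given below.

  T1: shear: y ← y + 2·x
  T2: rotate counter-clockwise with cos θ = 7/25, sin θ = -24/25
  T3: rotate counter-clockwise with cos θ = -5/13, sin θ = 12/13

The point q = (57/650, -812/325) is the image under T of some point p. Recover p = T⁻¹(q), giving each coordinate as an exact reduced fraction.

T1 = [1 0 0; 2 1 0; 0 0 1]
T2·T1 = [11/5 24/25 0; -2/5 7/25 0; 0 0 1]
T3·…·T1 = [-31/65 -204/325 0; 142/65 253/325 0; 0 0 1]
det M = 1; M⁻¹ = [253/325 204/325 0; -142/65 -31/65 0; 0 0 1]
M⁻¹ · (57/650, -812/325)ᵀ = (-3/2, 1)ᵀ

p = (-3/2, 1)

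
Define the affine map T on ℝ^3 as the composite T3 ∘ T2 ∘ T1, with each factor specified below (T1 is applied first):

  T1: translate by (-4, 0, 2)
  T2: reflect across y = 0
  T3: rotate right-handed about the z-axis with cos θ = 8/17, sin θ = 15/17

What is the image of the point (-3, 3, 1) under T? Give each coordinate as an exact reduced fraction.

T1 translate by (-4, 0, 2): (-3, 3, 1) → (-7, 3, 3)
T2 reflect across y = 0: (-7, 3, 3) → (-7, -3, 3)
T3 rotate right-handed about the z-axis with cos θ = 8/17, sin θ = 15/17: (-7, -3, 3) → (-11/17, -129/17, 3)

T(p) = (-11/17, -129/17, 3)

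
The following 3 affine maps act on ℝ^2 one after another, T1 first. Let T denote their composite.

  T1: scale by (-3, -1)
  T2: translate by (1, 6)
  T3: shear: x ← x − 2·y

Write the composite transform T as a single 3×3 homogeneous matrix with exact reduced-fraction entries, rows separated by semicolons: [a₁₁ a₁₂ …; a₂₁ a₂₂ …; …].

T = [-3 2 -11; 0 -1 6; 0 0 1]

T1 = [-3 0 0; 0 -1 0; 0 0 1]
T2·T1 = [-3 0 1; 0 -1 6; 0 0 1]
T3·…·T1 = [-3 2 -11; 0 -1 6; 0 0 1]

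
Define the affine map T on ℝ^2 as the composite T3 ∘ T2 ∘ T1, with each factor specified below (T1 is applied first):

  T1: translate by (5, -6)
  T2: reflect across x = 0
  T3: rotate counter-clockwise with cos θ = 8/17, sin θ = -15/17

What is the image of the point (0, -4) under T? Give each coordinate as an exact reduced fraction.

T1 translate by (5, -6): (0, -4) → (5, -10)
T2 reflect across x = 0: (5, -10) → (-5, -10)
T3 rotate counter-clockwise with cos θ = 8/17, sin θ = -15/17: (-5, -10) → (-190/17, -5/17)

T(p) = (-190/17, -5/17)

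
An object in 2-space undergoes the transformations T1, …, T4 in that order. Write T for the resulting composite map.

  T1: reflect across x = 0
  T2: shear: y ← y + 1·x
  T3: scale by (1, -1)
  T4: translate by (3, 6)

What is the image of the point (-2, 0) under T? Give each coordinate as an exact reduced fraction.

T(p) = (5, 4)

T1 reflect across x = 0: (-2, 0) → (2, 0)
T2 shear: y ← y + 1·x: (2, 0) → (2, 2)
T3 scale by (1, -1): (2, 2) → (2, -2)
T4 translate by (3, 6): (2, -2) → (5, 4)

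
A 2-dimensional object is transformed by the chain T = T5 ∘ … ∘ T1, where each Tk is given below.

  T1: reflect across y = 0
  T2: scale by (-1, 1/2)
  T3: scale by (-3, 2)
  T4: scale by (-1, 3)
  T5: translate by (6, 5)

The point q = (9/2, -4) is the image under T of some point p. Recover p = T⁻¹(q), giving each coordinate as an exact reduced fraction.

T1 = [1 0 0; 0 -1 0; 0 0 1]
T2·T1 = [-1 0 0; 0 -1/2 0; 0 0 1]
T3·…·T1 = [3 0 0; 0 -1 0; 0 0 1]
T4·…·T1 = [-3 0 0; 0 -3 0; 0 0 1]
T5·…·T1 = [-3 0 6; 0 -3 5; 0 0 1]
det M = 9; M⁻¹ = [-1/3 0 2; 0 -1/3 5/3; 0 0 1]
M⁻¹ · (9/2, -4)ᵀ = (1/2, 3)ᵀ

p = (1/2, 3)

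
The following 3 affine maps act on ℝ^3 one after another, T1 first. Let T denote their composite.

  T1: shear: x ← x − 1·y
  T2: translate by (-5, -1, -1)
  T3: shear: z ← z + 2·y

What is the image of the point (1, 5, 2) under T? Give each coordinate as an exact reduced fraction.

T1 shear: x ← x − 1·y: (1, 5, 2) → (-4, 5, 2)
T2 translate by (-5, -1, -1): (-4, 5, 2) → (-9, 4, 1)
T3 shear: z ← z + 2·y: (-9, 4, 1) → (-9, 4, 9)

T(p) = (-9, 4, 9)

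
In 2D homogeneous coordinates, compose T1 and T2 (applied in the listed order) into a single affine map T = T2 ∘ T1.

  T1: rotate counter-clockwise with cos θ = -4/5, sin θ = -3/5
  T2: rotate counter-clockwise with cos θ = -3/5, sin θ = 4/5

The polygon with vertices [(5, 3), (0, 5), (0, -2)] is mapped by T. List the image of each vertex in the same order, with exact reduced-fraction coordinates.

T1 rotate counter-clockwise with cos θ = -4/5, sin θ = -3/5: (5, 3) → (-11/5, -27/5); (0, 5) → (3, -4); (0, -2) → (-6/5, 8/5)
T2 rotate counter-clockwise with cos θ = -3/5, sin θ = 4/5: (-11/5, -27/5) → (141/25, 37/25); (3, -4) → (7/5, 24/5); (-6/5, 8/5) → (-14/25, -48/25)

image vertices: (141/25, 37/25), (7/5, 24/5), (-14/25, -48/25)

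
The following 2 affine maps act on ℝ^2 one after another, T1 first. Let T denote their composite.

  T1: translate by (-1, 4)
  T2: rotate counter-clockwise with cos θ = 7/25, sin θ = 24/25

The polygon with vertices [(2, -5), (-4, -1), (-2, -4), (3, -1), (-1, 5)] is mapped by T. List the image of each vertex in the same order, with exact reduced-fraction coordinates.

image vertices: (31/25, 17/25), (-107/25, -99/25), (-21/25, -72/25), (-58/25, 69/25), (-46/5, 3/5)

T1 translate by (-1, 4): (2, -5) → (1, -1); (-4, -1) → (-5, 3); (-2, -4) → (-3, 0); (3, -1) → (2, 3); (-1, 5) → (-2, 9)
T2 rotate counter-clockwise with cos θ = 7/25, sin θ = 24/25: (1, -1) → (31/25, 17/25); (-5, 3) → (-107/25, -99/25); (-3, 0) → (-21/25, -72/25); (2, 3) → (-58/25, 69/25); (-2, 9) → (-46/5, 3/5)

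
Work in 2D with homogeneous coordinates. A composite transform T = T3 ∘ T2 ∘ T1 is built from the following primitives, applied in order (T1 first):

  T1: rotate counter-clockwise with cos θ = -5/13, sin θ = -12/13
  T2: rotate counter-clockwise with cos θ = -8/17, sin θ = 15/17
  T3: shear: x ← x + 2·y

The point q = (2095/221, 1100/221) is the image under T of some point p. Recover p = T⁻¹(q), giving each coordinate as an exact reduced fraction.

p = (0, 5)

T1 = [-5/13 12/13 0; -12/13 -5/13 0; 0 0 1]
T2·T1 = [220/221 -21/221 0; 21/221 220/221 0; 0 0 1]
T3·…·T1 = [262/221 419/221 0; 21/221 220/221 0; 0 0 1]
det M = 1; M⁻¹ = [220/221 -419/221 0; -21/221 262/221 0; 0 0 1]
M⁻¹ · (2095/221, 1100/221)ᵀ = (0, 5)ᵀ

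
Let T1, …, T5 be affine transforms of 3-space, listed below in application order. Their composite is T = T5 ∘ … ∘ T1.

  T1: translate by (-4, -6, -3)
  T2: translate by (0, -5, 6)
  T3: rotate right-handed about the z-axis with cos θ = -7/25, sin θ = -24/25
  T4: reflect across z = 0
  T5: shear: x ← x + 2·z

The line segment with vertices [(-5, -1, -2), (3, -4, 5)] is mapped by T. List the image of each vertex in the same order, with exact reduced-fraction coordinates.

image vertices: (-11, 12, -1), (-753/25, 129/25, -8)

T1 translate by (-4, -6, -3): (-5, -1, -2) → (-9, -7, -5); (3, -4, 5) → (-1, -10, 2)
T2 translate by (0, -5, 6): (-9, -7, -5) → (-9, -12, 1); (-1, -10, 2) → (-1, -15, 8)
T3 rotate right-handed about the z-axis with cos θ = -7/25, sin θ = -24/25: (-9, -12, 1) → (-9, 12, 1); (-1, -15, 8) → (-353/25, 129/25, 8)
T4 reflect across z = 0: (-9, 12, 1) → (-9, 12, -1); (-353/25, 129/25, 8) → (-353/25, 129/25, -8)
T5 shear: x ← x + 2·z: (-9, 12, -1) → (-11, 12, -1); (-353/25, 129/25, -8) → (-753/25, 129/25, -8)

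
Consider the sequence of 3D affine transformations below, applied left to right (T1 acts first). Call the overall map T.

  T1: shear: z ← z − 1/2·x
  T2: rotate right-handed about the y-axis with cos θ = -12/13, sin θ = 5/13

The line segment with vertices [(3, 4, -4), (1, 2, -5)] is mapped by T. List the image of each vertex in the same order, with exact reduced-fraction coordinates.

T1 shear: z ← z − 1/2·x: (3, 4, -4) → (3, 4, -11/2); (1, 2, -5) → (1, 2, -11/2)
T2 rotate right-handed about the y-axis with cos θ = -12/13, sin θ = 5/13: (3, 4, -11/2) → (-127/26, 4, 51/13); (1, 2, -11/2) → (-79/26, 2, 61/13)

image vertices: (-127/26, 4, 51/13), (-79/26, 2, 61/13)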